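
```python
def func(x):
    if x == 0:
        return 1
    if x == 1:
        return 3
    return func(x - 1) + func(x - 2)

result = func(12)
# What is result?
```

Build up from base cases: func(0)=1, func(1)=3, func(2)=4, func(3)=7, func(4)=11, func(5)=18, func(6)=29, ..., func(12)=521

Answer: 521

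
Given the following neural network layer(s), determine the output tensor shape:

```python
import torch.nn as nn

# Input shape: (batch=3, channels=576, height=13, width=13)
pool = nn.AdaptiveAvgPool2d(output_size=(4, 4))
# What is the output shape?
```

Input: (3, 576, 13, 13) -> Output: (3, 576, 4, 4)

Answer: (3, 576, 4, 4)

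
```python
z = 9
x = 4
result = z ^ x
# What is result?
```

Trace:
`z = 9` → z = 9
`x = 4` → x = 4
`result = z ^ x` → result = 13
So result = 13

Answer: 13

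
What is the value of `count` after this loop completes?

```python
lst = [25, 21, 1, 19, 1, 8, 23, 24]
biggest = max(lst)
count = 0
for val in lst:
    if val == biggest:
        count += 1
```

Count of max value 25 in [25, 21, 1, 19, 1, 8, 23, 24]
`count` takes the values: 0 → 1

Answer: 1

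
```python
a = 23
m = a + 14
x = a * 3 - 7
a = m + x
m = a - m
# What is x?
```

Trace:
`a = 23` → a = 23
`m = a + 14` → m = 37
`x = a * 3 - 7` → x = 62
`a = m + x` → a = 99
`m = a - m` → m = 62
So x = 62

Answer: 62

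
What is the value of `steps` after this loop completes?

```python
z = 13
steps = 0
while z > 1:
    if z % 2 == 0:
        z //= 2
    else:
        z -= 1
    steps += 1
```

Steps to reduce 13 to 1
`steps` takes the values: 0 → 1 → 2 → 3 → 4 → 5

Answer: 5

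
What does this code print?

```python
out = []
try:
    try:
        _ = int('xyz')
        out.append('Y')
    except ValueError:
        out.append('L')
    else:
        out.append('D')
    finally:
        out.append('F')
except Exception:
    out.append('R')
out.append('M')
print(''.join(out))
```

Execution trace: 'L' (inner except ValueError) → 'F' (inner finally) → 'M' (after the try/except). Output: LFM

Answer: LFM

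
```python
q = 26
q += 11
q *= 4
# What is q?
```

Trace:
`q = 26` → q = 26
`q += 11` → q = 37
`q *= 4` → q = 148
So q = 148

Answer: 148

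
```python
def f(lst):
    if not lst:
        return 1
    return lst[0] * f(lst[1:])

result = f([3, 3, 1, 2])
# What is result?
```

Product over [3, 3, 1, 2] = 3 * 3 * 1 * 2 = 18

Answer: 18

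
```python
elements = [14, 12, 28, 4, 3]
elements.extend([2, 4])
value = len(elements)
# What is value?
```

Trace:
`elements = [14, 12, 28, 4, 3]` → elements = [14, 12, 28, 4, 3]
`elements.extend([2, 4])` → elements = [14, 12, 28, 4, 3, 2, 4]
`value = len(elements)` → value = 7
So value = 7

Answer: 7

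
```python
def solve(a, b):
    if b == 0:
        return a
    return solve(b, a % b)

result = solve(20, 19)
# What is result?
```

solve(20, 19) -> solve(19, 1) -> solve(1, 0) -> 1

Answer: 1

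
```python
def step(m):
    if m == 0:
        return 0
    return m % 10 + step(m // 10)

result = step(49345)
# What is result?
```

Sum of digits of 49345: 5 + 4 + 3 + 9 + 4 = 25

Answer: 25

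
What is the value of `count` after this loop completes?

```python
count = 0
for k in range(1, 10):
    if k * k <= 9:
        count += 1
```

Count numbers where k² ≤ 9
`count` takes the values: 0 → 1 → 2 → 3

Answer: 3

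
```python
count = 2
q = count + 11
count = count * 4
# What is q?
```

Trace:
`count = 2` → count = 2
`q = count + 11` → q = 13
`count = count * 4` → count = 8
So q = 13

Answer: 13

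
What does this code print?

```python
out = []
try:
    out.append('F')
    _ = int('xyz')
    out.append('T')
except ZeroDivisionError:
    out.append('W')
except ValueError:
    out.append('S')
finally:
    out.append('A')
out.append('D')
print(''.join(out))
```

Execution trace: 'F' (try body) → 'S' (except ValueError) → 'A' (finally) → 'D' (after the try/except). Output: FSAD

Answer: FSAD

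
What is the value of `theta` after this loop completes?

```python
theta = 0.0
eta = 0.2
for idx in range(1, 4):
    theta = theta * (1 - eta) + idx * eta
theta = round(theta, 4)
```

Moving average with lr=0.2
`theta` takes the values: 0.0 → 0.2 → 0.56 → 1.048

Answer: 1.048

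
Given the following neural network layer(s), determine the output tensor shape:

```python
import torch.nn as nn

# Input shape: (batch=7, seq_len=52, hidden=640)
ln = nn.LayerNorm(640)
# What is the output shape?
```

Input: (7, 52, 640) -> Output: (7, 52, 640)

Answer: (7, 52, 640)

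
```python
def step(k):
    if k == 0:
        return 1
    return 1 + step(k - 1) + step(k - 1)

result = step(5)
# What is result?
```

step(k) = 1 + 2·step(k-1), step(0)=1. Closed form: (1+1)·2^5 - 1 = 63.

Answer: 63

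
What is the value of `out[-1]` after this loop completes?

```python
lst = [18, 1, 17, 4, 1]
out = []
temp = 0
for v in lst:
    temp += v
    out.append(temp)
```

Cumulative sum ends at 41
`out` takes the values: [] → [18] → [18, 19] → [18, 19, 36] → [18, 19, 36, 40] → [18, 19, 36, 40, 41]
So `out[-1]` = 41

Answer: 41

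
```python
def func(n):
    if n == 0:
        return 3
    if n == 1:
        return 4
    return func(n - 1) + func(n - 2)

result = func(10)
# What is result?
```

Build up from base cases: func(0)=3, func(1)=4, func(2)=7, func(3)=11, func(4)=18, func(5)=29, func(6)=47, ..., func(10)=322

Answer: 322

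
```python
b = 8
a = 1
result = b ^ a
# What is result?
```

Trace:
`b = 8` → b = 8
`a = 1` → a = 1
`result = b ^ a` → result = 9
So result = 9

Answer: 9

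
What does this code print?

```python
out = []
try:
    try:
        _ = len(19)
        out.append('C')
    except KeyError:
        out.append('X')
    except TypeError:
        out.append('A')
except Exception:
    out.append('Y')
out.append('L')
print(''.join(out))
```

Execution trace: 'A' (inner except TypeError) → 'L' (after the try/except). Output: AL

Answer: AL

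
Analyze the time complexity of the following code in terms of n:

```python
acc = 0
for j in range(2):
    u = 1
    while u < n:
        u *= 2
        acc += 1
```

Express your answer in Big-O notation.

Each loop level contributes: 1 × log n. Multiplying the contributions gives O(log n).

Answer: O(log n)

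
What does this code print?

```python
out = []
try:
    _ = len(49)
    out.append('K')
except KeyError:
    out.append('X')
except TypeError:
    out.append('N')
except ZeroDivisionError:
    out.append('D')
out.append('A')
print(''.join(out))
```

Execution trace: 'N' (except TypeError) → 'A' (after the try/except). Output: NA

Answer: NA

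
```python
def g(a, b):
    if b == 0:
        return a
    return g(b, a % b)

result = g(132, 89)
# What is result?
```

g(132, 89) -> g(89, 43) -> g(43, 3) -> g(3, 1) -> g(1, 0) -> 1

Answer: 1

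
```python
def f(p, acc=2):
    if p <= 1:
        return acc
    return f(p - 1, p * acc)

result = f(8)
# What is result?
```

Accumulator trace (n, acc): (8, 2) -> (7, 16) -> (6, 112) -> (5, 672) -> (4, 3360) -> (3, 13440) -> (2, 40320) -> (1, 80640) -> return 80640

Answer: 80640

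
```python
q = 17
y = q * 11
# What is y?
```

Trace:
`q = 17` → q = 17
`y = q * 11` → y = 187
So y = 187

Answer: 187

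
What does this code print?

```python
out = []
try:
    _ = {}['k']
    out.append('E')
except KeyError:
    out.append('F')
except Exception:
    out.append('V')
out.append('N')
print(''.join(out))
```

Execution trace: 'F' (except KeyError) → 'N' (after the try/except). Output: FN

Answer: FN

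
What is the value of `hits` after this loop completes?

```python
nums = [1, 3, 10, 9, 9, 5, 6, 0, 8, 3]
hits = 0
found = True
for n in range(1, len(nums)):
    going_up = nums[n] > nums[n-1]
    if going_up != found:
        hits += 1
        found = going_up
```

Count direction changes in [1, 3, 10, 9, 9, 5, 6, 0, 8, 3]
`hits` takes the values: 0 → 1 → 2 → 3 → 4 → 5

Answer: 5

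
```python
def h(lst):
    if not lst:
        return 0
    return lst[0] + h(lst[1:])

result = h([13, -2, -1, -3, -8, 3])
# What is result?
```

13 + (-2) + (-1) + (-3) + (-8) + 3 + 0 = 2

Answer: 2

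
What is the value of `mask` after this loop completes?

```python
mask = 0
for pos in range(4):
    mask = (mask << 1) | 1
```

Build 4 consecutive 1-bits: 0b1111
`mask` takes the values: 0 → 1 → 3 → 7 → 15

Answer: 15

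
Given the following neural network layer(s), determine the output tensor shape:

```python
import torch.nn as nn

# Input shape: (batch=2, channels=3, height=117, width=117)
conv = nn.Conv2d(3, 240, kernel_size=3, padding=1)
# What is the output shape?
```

Input: (2, 3, 117, 117) -> Output: (2, 240, 117, 117)

Answer: (2, 240, 117, 117)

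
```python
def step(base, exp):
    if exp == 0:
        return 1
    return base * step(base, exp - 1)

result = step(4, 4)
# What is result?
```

step(4, 4) = 4 * 4 * 4 * 4 = 256

Answer: 256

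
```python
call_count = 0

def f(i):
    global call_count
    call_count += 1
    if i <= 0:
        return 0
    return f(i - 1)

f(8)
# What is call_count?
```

Linear recursion stepping by 1: 9 calls from i=8 down to ≤0.

Answer: 9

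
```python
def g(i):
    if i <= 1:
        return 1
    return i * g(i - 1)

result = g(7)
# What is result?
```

g(7) = 7 * 6 * 5 * 4 * 3 * 2 * 1 = 5040

Answer: 5040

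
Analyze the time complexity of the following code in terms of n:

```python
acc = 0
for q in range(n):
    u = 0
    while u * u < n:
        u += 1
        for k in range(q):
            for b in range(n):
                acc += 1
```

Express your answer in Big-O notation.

Each loop level contributes: n × √n × n × n. Multiplying the contributions gives O(n^3√n).

Answer: O(n^3√n)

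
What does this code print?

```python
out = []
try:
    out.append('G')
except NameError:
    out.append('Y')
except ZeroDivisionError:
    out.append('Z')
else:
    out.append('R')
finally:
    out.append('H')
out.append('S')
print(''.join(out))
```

Execution trace: 'G' (try body, no exception) → 'R' (else) → 'H' (finally) → 'S' (after the try/except). Output: GRHS

Answer: GRHS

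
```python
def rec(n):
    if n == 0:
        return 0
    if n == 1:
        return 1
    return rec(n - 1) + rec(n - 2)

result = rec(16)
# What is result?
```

Build up from base cases: rec(0)=0, rec(1)=1, rec(2)=1, rec(3)=2, rec(4)=3, rec(5)=5, rec(6)=8, ..., rec(16)=987

Answer: 987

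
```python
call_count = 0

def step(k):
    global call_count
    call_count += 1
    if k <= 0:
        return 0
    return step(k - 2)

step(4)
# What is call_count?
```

Linear recursion stepping by 2: 3 calls from k=4 down to ≤0.

Answer: 3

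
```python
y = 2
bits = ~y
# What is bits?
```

Trace:
`y = 2` → y = 2
`bits = ~y` → bits = -3
So bits = -3

Answer: -3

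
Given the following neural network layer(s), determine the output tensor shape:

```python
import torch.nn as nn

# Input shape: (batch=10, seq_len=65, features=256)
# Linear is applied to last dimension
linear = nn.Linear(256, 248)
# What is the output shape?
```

Input: (10, 65, 256) -> Output: (10, 65, 248)

Answer: (10, 65, 248)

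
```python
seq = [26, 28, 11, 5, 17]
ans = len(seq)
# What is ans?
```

Trace:
`seq = [26, 28, 11, 5, 17]` → seq = [26, 28, 11, 5, 17]
`ans = len(seq)` → ans = 5
So ans = 5

Answer: 5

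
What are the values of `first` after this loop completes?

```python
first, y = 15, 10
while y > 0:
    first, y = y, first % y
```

GCD of 15 and 10
`first` takes the values: 15 → 10 → 5

Answer: 5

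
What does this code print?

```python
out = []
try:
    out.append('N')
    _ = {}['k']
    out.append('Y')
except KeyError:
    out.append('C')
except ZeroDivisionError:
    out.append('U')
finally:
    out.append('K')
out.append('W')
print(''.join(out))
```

Execution trace: 'N' (try body) → 'C' (except KeyError) → 'K' (finally) → 'W' (after the try/except). Output: NCKW

Answer: NCKW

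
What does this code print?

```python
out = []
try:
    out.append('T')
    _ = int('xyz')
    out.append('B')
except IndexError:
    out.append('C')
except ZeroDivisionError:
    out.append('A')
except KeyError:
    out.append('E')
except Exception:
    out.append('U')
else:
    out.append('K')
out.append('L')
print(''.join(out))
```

Execution trace: 'T' (try body) → 'U' (except Exception) → 'L' (after the try/except). Output: TUL

Answer: TUL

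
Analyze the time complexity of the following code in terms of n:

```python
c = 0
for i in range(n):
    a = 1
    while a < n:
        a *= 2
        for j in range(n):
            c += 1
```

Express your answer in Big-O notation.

Each loop level contributes: n × log n × n. Multiplying the contributions gives O(n^2 log n).

Answer: O(n^2 log n)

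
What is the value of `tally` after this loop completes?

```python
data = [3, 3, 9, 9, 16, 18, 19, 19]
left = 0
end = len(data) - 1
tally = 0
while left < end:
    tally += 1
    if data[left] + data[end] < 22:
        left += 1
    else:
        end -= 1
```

Steps to find pair summing to 22
`tally` takes the values: 0 → 1 → 2 → 3 → 4 → 5 → 6 → 7

Answer: 7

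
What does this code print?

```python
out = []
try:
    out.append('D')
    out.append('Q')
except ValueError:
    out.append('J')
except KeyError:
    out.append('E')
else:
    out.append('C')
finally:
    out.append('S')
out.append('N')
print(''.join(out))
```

Execution trace: 'D' (try body) → 'Q' (try body, no exception) → 'C' (else) → 'S' (finally) → 'N' (after the try/except). Output: DQCSN

Answer: DQCSN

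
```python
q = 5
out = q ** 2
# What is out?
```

Trace:
`q = 5` → q = 5
`out = q ** 2` → out = 25
So out = 25

Answer: 25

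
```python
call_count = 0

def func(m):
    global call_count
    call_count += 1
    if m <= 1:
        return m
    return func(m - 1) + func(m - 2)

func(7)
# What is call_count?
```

Calls(m) = 1 + Calls(m-1) + Calls(m-2); Calls(0)=Calls(1)=1. For m=7 this gives 41.

Answer: 41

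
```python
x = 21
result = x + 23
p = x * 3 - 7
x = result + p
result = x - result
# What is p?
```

Trace:
`x = 21` → x = 21
`result = x + 23` → result = 44
`p = x * 3 - 7` → p = 56
`x = result + p` → x = 100
`result = x - result` → result = 56
So p = 56

Answer: 56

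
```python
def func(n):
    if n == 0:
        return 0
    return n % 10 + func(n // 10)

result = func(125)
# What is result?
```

Sum of digits of 125: 5 + 2 + 1 = 8

Answer: 8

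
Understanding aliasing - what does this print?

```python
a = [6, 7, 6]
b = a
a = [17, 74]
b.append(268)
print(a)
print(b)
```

Key concept: rebinding vs mutation: a is rebound to a new list, b still points at the original.
Step by step:
`a = [6, 7, 6]` → a = [6, 7, 6]
`b = a` → b = [6, 7, 6] (same object as a)
`a = [17, 74]` → a = [17, 74]
`b.append(268)` → b = [6, 7, 6, 268]
`print(a)` → prints [17, 74]
`print(b)` → prints [6, 7, 6, 268]

Answer:
[17, 74]
[6, 7, 6, 268]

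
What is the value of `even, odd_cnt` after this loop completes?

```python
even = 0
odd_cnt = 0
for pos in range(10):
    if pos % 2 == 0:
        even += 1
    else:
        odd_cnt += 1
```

Count evens and odds in range(10)
`even, odd_cnt` takes the values: (0, 0) → (1, 0) → (1, 1) → (2, 1) → (2, 2) → (3, 2) → (3, 3) → (4, 3) → (4, 4) → (5, 4) → (5, 5)

Answer: 5, 5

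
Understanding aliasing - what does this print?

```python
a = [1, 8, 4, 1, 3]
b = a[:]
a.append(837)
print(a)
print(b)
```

Key concept: slice [:] creates copy.
Step by step:
`a = [1, 8, 4, 1, 3]` → a = [1, 8, 4, 1, 3]
`b = a[:]` → b = [1, 8, 4, 1, 3]
`a.append(837)` → a = [1, 8, 4, 1, 3, 837]
`print(a)` → prints [1, 8, 4, 1, 3, 837]
`print(b)` → prints [1, 8, 4, 1, 3]

Answer:
[1, 8, 4, 1, 3, 837]
[1, 8, 4, 1, 3]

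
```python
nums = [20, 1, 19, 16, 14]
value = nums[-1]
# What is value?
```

Trace:
`nums = [20, 1, 19, 16, 14]` → nums = [20, 1, 19, 16, 14]
`value = nums[-1]` → value = 14
So value = 14

Answer: 14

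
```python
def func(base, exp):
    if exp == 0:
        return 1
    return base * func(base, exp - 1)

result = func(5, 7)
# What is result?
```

func(5, 7) = 5 * 5 * 5 * 5 * 5 * 5 * 5 = 78125

Answer: 78125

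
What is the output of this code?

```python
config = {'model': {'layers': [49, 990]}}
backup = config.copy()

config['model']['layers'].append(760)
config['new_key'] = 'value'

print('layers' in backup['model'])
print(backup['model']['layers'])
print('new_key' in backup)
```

Key concept: shallow copy gotcha with nested dict.
Step by step:
`config = {'model': {'layers': [49, 990]}}` → config = {'model': {'layers': [49, 990]}}
`backup = config.copy()` → backup = {'model': {'layers': [49, 990]}}
`config['model']['layers'].append(760)` → config = {'model': {'layers': [49, 990, 760]}}; backup = {'model': {'layers': [49, 990, 760]}}
`config['new_key'] = 'value'` → config = {'model': {'layers': [49, 990, 760]}, 'new_key': 'value'}
`print('layers' in backup['model'])` → prints True
`print(backup['model']['layers'])` → prints [49, 990, 760]
`print('new_key' in backup)` → prints False

Answer:
True
[49, 990, 760]
False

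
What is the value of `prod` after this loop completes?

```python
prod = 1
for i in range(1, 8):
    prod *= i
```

7! = 5040
`prod` takes the values: 1 → 2 → 6 → 24 → 120 → 720 → 5040

Answer: 5040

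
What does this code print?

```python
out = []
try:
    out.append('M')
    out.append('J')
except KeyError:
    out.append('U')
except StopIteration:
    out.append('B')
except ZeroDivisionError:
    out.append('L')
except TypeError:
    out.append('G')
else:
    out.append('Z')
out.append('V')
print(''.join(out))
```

Execution trace: 'M' (try body) → 'J' (try body, no exception) → 'Z' (else) → 'V' (after the try/except). Output: MJZV

Answer: MJZV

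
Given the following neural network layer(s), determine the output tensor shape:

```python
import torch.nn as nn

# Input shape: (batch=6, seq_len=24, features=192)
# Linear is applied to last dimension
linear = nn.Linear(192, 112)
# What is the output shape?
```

Input: (6, 24, 192) -> Output: (6, 24, 112)

Answer: (6, 24, 112)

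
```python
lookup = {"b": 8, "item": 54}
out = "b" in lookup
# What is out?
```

Trace:
`lookup = {"b": 8, "item": 54}` → lookup = {'b': 8, 'item': 54}
`out = "b" in lookup` → out = True
So out = True

Answer: True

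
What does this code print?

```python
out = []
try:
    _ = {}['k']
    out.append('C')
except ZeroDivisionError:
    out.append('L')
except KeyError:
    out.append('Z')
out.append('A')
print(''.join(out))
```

Execution trace: 'Z' (except KeyError) → 'A' (after the try/except). Output: ZA

Answer: ZA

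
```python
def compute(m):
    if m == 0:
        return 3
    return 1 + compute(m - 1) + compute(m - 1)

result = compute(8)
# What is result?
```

compute(m) = 1 + 2·compute(m-1), compute(0)=3. Closed form: (3+1)·2^8 - 1 = 1023.

Answer: 1023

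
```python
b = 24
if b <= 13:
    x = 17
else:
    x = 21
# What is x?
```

Trace:
`b = 24` → b = 24
`if b <= 13: ...` → b <= 13 is False, take else branch → x = 21
So x = 21

Answer: 21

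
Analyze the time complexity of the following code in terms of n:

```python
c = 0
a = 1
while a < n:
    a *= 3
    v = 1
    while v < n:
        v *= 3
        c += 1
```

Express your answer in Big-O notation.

Each loop level contributes: log n × log n. Multiplying the contributions gives O(log² n).

Answer: O(log² n)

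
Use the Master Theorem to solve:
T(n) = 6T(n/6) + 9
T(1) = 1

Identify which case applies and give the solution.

a=6, b=6, f(n)=9. log_6(6) = 1. Since c=0 < 1, Case 1 applies: T(n) = Θ(n^log_b(a)) = O(n).

Answer: O(n) - Case 1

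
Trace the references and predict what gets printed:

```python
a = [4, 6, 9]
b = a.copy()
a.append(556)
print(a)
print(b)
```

Key concept: list.copy() creates independent copy.
Step by step:
`a = [4, 6, 9]` → a = [4, 6, 9]
`b = a.copy()` → b = [4, 6, 9]
`a.append(556)` → a = [4, 6, 9, 556]
`print(a)` → prints [4, 6, 9, 556]
`print(b)` → prints [4, 6, 9]

Answer:
[4, 6, 9, 556]
[4, 6, 9]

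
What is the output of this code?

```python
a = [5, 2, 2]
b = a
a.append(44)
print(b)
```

Key concept: basic list aliasing.
Step by step:
`a = [5, 2, 2]` → a = [5, 2, 2]
`b = a` → b = [5, 2, 2] (same object as a)
`a.append(44)` → a = [5, 2, 2, 44] (same object as b); b = [5, 2, 2, 44] (same object as a)
`print(b)` → prints [5, 2, 2, 44]

Answer: [5, 2, 2, 44]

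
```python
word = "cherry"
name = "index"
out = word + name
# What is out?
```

Trace:
`word = "cherry"` → word = 'cherry'
`name = "index"` → name = 'index'
`out = word + name` → out = 'cherryindex'
So out = 'cherryindex'

Answer: 'cherryindex'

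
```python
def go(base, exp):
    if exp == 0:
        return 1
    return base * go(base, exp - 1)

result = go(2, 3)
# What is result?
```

go(2, 3) = 2 * 2 * 2 = 8

Answer: 8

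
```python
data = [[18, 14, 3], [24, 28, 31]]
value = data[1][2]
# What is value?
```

Trace:
`data = [[18, 14, 3], [24, 28, 31]]` → data = [[18, 14, 3], [24, 28, 31]]
`value = data[1][2]` → value = 31
So value = 31

Answer: 31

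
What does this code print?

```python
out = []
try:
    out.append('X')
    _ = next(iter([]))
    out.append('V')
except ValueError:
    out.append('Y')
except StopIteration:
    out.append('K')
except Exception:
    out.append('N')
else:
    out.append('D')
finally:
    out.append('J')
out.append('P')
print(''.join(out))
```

Execution trace: 'X' (try body) → 'K' (except StopIteration) → 'J' (finally) → 'P' (after the try/except). Output: XKJP

Answer: XKJP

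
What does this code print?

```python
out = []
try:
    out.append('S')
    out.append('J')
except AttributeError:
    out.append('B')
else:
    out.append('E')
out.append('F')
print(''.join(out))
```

Execution trace: 'S' (try body) → 'J' (try body, no exception) → 'E' (else) → 'F' (after the try/except). Output: SJEF

Answer: SJEF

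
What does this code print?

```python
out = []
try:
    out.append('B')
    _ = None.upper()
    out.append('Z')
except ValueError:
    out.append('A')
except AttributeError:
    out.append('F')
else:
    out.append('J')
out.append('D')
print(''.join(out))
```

Execution trace: 'B' (try body) → 'F' (except AttributeError) → 'D' (after the try/except). Output: BFD

Answer: BFD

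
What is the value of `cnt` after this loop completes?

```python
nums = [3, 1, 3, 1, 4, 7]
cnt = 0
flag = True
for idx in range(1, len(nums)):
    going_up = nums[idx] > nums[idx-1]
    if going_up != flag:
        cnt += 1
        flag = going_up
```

Count direction changes in [3, 1, 3, 1, 4, 7]
`cnt` takes the values: 0 → 1 → 2 → 3 → 4

Answer: 4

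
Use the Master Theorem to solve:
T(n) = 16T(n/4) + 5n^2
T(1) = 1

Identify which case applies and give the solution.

a=16, b=4, f(n)=5n^2. log_4(16) = 2. Since c=2 = 2, Case 2 applies: T(n) = Θ(n^log_b(a) · log n) = O(n^2 log n).

Answer: O(n^2 log n) - Case 2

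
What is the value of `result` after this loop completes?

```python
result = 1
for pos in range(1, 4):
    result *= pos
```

3! = 6
`result` takes the values: 1 → 2 → 6

Answer: 6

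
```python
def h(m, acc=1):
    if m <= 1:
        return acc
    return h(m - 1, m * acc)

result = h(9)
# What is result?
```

Accumulator trace (n, acc): (9, 1) -> (8, 9) -> (7, 72) -> (6, 504) -> (5, 3024) -> (4, 15120) -> (3, 60480) -> (2, 181440) -> (1, 362880) -> return 362880

Answer: 362880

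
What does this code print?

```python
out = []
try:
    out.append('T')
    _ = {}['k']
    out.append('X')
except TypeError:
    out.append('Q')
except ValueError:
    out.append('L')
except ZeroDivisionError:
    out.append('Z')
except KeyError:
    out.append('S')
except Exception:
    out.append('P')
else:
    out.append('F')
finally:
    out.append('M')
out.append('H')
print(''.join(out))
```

Execution trace: 'T' (try body) → 'S' (except KeyError) → 'M' (finally) → 'H' (after the try/except). Output: TSMH

Answer: TSMH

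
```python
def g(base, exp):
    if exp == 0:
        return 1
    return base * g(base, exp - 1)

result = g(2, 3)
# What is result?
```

g(2, 3) = 2 * 2 * 2 = 8

Answer: 8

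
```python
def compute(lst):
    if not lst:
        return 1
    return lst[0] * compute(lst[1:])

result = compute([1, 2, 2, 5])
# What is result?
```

Product over [1, 2, 2, 5] = 1 * 2 * 2 * 5 = 20

Answer: 20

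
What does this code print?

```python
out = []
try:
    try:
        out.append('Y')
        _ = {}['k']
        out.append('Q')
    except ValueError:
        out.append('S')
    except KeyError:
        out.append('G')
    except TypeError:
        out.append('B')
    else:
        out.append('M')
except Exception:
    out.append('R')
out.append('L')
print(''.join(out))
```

Execution trace: 'Y' (inner try body) → 'G' (inner except KeyError) → 'L' (after the try/except). Output: YGL

Answer: YGL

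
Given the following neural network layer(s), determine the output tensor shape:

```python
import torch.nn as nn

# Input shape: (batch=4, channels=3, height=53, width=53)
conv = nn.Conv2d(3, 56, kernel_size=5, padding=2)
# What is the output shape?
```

Input: (4, 3, 53, 53) -> Output: (4, 56, 53, 53)

Answer: (4, 56, 53, 53)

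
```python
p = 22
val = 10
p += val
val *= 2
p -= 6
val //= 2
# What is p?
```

Trace:
`p = 22` → p = 22
`val = 10` → val = 10
`p += val` → p = 32
`val *= 2` → val = 20
`p -= 6` → p = 26
`val //= 2` → val = 10
So p = 26

Answer: 26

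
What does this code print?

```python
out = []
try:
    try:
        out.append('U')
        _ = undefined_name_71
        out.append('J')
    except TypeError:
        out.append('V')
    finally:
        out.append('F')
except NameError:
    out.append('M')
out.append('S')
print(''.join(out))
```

Execution trace: 'U' (try body) → 'F' (finally) → 'M' (outer except NameError) → 'S' (after the try/except). Output: UFMS

Answer: UFMS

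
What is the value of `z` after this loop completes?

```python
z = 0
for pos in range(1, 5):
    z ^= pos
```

XOR of 1 to 4
`z` takes the values: 0 → 1 → 3 → 0 → 4

Answer: 4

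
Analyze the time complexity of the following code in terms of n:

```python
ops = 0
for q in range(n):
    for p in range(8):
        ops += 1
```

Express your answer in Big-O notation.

Each loop level contributes: n × 1. Multiplying the contributions gives O(n).

Answer: O(n)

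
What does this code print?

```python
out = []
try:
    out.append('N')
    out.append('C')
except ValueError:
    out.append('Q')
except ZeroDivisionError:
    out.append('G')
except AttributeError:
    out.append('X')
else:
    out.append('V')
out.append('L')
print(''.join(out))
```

Execution trace: 'N' (try body) → 'C' (try body, no exception) → 'V' (else) → 'L' (after the try/except). Output: NCVL

Answer: NCVL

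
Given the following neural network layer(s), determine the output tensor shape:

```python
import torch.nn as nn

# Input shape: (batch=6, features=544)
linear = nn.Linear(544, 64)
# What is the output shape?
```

Input: (6, 544) -> Output: (6, 64)

Answer: (6, 64)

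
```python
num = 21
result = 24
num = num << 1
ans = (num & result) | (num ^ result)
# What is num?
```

Trace:
`num = 21` → num = 21
`result = 24` → result = 24
`num = num << 1` → num = 42
`ans = (num & result) | (num ^ result)` → ans = 58
So num = 42

Answer: 42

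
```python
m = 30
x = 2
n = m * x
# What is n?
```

Trace:
`m = 30` → m = 30
`x = 2` → x = 2
`n = m * x` → n = 60
So n = 60

Answer: 60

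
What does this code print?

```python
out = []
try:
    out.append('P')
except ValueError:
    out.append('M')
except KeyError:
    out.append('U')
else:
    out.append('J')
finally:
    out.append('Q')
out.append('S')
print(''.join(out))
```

Execution trace: 'P' (try body, no exception) → 'J' (else) → 'Q' (finally) → 'S' (after the try/except). Output: PJQS

Answer: PJQS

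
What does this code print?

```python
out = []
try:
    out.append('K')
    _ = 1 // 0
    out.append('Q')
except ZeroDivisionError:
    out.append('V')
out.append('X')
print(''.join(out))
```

Execution trace: 'K' (try body) → 'V' (except ZeroDivisionError) → 'X' (after the try/except). Output: KVX

Answer: KVX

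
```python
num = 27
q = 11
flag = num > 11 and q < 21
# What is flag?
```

Trace:
`num = 27` → num = 27
`q = 11` → q = 11
`flag = num > 11 and q < 21` → flag = True
So flag = True

Answer: True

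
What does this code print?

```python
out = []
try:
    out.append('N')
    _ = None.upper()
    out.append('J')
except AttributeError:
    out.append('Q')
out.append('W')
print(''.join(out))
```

Execution trace: 'N' (try body) → 'Q' (except AttributeError) → 'W' (after the try/except). Output: NQW

Answer: NQW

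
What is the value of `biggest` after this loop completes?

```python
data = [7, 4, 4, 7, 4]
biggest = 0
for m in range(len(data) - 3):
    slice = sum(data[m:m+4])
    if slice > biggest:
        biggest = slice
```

Max sum of 4-element window in [7, 4, 4, 7, 4]
`biggest` takes the values: 0 → 22

Answer: 22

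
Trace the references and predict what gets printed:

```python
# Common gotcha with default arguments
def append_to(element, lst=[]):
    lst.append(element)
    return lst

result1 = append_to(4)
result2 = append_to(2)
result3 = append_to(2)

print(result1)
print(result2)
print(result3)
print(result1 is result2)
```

Key concept: mutable default argument gotcha.
Step by step:
`result1 = append_to(4)` → result1 = [4]
`result2 = append_to(2)` → result1 = [4, 2] (same object as result2); result2 = [4, 2] (same object as result1)
`result3 = append_to(2)` → result1 = [4, 2, 2] (same object as result2, result3); result2 = [4, 2, 2] (same object as result1, result3); result3 = [4, 2, 2] (same object as result1, result2)
`print(result1)` → prints [4, 2, 2]
`print(result2)` → prints [4, 2, 2]
`print(result3)` → prints [4, 2, 2]
`print(result1 is result2)` → prints True

Answer:
[4, 2, 2]
[4, 2, 2]
[4, 2, 2]
True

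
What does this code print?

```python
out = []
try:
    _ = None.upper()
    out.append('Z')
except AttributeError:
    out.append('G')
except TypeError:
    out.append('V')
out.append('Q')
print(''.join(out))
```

Execution trace: 'G' (except AttributeError) → 'Q' (after the try/except). Output: GQ

Answer: GQ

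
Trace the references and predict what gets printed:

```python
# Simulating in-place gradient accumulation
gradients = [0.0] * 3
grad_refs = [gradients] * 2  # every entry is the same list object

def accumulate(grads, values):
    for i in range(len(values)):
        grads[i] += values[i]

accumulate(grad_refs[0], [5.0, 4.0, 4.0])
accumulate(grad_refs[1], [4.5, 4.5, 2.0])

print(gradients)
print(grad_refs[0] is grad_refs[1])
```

Key concept: gradient accumulation aliasing.
Step by step:
`gradients = [0.0] * 3` → gradients = [0.0, 0.0, 0.0]
`grad_refs = [gradients] * 2` → grad_refs = [[0.0, 0.0, 0.0], [0.0, 0.0, 0.0]]
`accumulate(grad_refs[0], [5.0, 4.0, 4.0])` → gradients = [5.0, 4.0, 4.0]; grad_refs = [[5.0, 4.0, 4.0], [5.0, 4.0, 4.0]]
`accumulate(grad_refs[1], [4.5, 4.5, 2.0])` → gradients = [9.5, 8.5, 6.0]; grad_refs = [[9.5, 8.5, 6.0], [9.5, 8.5, 6.0]]
`print(gradients)` → prints [9.5, 8.5, 6.0]
`print(grad_refs[0] is grad_refs[1])` → prints True

Answer:
[9.5, 8.5, 6.0]
True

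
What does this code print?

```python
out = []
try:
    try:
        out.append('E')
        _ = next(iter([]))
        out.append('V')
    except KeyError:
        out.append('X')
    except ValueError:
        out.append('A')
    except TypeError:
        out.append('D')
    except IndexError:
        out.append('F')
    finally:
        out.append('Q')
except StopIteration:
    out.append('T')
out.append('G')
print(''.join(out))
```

Execution trace: 'E' (try body) → 'Q' (finally) → 'T' (outer except StopIteration) → 'G' (after the try/except). Output: EQTG

Answer: EQTG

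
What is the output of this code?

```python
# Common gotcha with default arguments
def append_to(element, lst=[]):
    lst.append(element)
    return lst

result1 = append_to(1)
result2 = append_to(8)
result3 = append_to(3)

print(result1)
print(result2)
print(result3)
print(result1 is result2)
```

Key concept: mutable default argument gotcha.
Step by step:
`result1 = append_to(1)` → result1 = [1]
`result2 = append_to(8)` → result1 = [1, 8] (same object as result2); result2 = [1, 8] (same object as result1)
`result3 = append_to(3)` → result1 = [1, 8, 3] (same object as result2, result3); result2 = [1, 8, 3] (same object as result1, result3); result3 = [1, 8, 3] (same object as result1, result2)
`print(result1)` → prints [1, 8, 3]
`print(result2)` → prints [1, 8, 3]
`print(result3)` → prints [1, 8, 3]
`print(result1 is result2)` → prints True

Answer:
[1, 8, 3]
[1, 8, 3]
[1, 8, 3]
True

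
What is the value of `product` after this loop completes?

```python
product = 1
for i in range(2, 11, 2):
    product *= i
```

Product of even numbers 2 to 10
`product` takes the values: 1 → 2 → 8 → 48 → 384 → 3840

Answer: 3840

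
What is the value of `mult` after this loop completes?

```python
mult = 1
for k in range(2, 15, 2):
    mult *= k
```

Product of even numbers 2 to 14
`mult` takes the values: 1 → 2 → 8 → 48 → 384 → 3840 → 46080 → 645120

Answer: 645120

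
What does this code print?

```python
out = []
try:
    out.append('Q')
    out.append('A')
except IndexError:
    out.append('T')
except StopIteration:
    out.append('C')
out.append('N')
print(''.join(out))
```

Execution trace: 'Q' (try body) → 'A' (try body, no exception) → 'N' (after the try/except). Output: QAN

Answer: QAN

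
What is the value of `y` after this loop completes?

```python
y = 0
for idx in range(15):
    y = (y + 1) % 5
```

Increment mod 5, 15 times = 0
`y` takes the values: 0 → 1 → 2 → 3 → 4 → 0 → 1 → 2 → 3 → 4 → 0 → 1 → 2 → 3 → 4 → 0

Answer: 0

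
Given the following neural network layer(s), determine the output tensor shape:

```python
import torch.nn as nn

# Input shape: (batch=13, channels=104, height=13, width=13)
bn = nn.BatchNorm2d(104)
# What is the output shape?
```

Input: (13, 104, 13, 13) -> Output: (13, 104, 13, 13)

Answer: (13, 104, 13, 13)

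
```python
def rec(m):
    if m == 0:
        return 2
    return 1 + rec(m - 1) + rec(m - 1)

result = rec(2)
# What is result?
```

rec(m) = 1 + 2·rec(m-1), rec(0)=2. Closed form: (2+1)·2^2 - 1 = 11.

Answer: 11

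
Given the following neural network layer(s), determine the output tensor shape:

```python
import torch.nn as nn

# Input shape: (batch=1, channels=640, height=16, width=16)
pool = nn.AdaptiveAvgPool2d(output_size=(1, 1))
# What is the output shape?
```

Input: (1, 640, 16, 16) -> Output: (1, 640, 1, 1)

Answer: (1, 640, 1, 1)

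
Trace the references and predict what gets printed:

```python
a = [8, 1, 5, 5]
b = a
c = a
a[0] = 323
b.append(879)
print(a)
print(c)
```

Key concept: multiple aliases.
Step by step:
`a = [8, 1, 5, 5]` → a = [8, 1, 5, 5]
`b = a` → b = [8, 1, 5, 5] (same object as a)
`c = a` → c = [8, 1, 5, 5] (same object as a, b)
`a[0] = 323` → a = [323, 1, 5, 5] (same object as b, c); b = [323, 1, 5, 5] (same object as a, c); c = [323, 1, 5, 5] (same object as a, b)
`b.append(879)` → a = [323, 1, 5, 5, 879] (same object as b, c); b = [323, 1, 5, 5, 879] (same object as a, c); c = [323, 1, 5, 5, 879] (same object as a, b)
`print(a)` → prints [323, 1, 5, 5, 879]
`print(c)` → prints [323, 1, 5, 5, 879]

Answer:
[323, 1, 5, 5, 879]
[323, 1, 5, 5, 879]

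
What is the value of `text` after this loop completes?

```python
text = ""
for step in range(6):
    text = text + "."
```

Repeat '.' 6 times
`text` takes the values: "" → "." → ".." → "..." → "...." → "....." → "......"

Answer: "......"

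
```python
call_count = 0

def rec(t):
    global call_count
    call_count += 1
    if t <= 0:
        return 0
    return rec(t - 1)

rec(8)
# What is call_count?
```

Linear recursion stepping by 1: 9 calls from t=8 down to ≤0.

Answer: 9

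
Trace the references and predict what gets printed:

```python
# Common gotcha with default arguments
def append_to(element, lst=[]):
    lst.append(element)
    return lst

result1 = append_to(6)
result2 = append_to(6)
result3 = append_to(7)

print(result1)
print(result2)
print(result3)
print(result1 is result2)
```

Key concept: mutable default argument gotcha.
Step by step:
`result1 = append_to(6)` → result1 = [6]
`result2 = append_to(6)` → result1 = [6, 6] (same object as result2); result2 = [6, 6] (same object as result1)
`result3 = append_to(7)` → result1 = [6, 6, 7] (same object as result2, result3); result2 = [6, 6, 7] (same object as result1, result3); result3 = [6, 6, 7] (same object as result1, result2)
`print(result1)` → prints [6, 6, 7]
`print(result2)` → prints [6, 6, 7]
`print(result3)` → prints [6, 6, 7]
`print(result1 is result2)` → prints True

Answer:
[6, 6, 7]
[6, 6, 7]
[6, 6, 7]
True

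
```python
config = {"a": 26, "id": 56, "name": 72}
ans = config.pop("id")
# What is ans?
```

Trace:
`config = {"a": 26, "id": 56, "name": 72}` → config = {'a': 26, 'id': 56, 'name': 72}
`ans = config.pop("id")` → config = {'a': 26, 'name': 72}; ans = 56
So ans = 56

Answer: 56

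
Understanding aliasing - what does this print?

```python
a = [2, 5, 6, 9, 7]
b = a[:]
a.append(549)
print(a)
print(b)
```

Key concept: slice [:] creates copy.
Step by step:
`a = [2, 5, 6, 9, 7]` → a = [2, 5, 6, 9, 7]
`b = a[:]` → b = [2, 5, 6, 9, 7]
`a.append(549)` → a = [2, 5, 6, 9, 7, 549]
`print(a)` → prints [2, 5, 6, 9, 7, 549]
`print(b)` → prints [2, 5, 6, 9, 7]

Answer:
[2, 5, 6, 9, 7, 549]
[2, 5, 6, 9, 7]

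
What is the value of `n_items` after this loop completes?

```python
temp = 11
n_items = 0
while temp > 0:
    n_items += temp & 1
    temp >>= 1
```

Count set bits in 11 (binary: 0b1011)
`n_items` takes the values: 0 → 1 → 2 → 3

Answer: 3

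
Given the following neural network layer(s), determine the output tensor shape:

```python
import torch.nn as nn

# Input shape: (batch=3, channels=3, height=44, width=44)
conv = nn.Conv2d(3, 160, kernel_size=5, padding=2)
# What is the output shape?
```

Input: (3, 3, 44, 44) -> Output: (3, 160, 44, 44)

Answer: (3, 160, 44, 44)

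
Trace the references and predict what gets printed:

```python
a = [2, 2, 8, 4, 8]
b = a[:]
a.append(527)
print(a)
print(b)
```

Key concept: slice [:] creates copy.
Step by step:
`a = [2, 2, 8, 4, 8]` → a = [2, 2, 8, 4, 8]
`b = a[:]` → b = [2, 2, 8, 4, 8]
`a.append(527)` → a = [2, 2, 8, 4, 8, 527]
`print(a)` → prints [2, 2, 8, 4, 8, 527]
`print(b)` → prints [2, 2, 8, 4, 8]

Answer:
[2, 2, 8, 4, 8, 527]
[2, 2, 8, 4, 8]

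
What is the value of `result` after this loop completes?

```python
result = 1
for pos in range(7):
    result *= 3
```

3^7 = 2187
`result` takes the values: 1 → 3 → 9 → 27 → 81 → 243 → 729 → 2187

Answer: 2187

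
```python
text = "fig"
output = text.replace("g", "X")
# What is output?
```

Trace:
`text = "fig"` → text = 'fig'
`output = text.replace("g", "X")` → output = 'fiX'
So output = 'fiX'

Answer: 'fiX'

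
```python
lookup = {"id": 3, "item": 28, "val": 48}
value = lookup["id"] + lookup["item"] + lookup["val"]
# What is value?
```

Trace:
`lookup = {"id": 3, "item": 28, "val": 48}` → lookup = {'id': 3, 'item': 28, 'val': 48}
`value = lookup["id"] + lookup["item"] + lookup["val"]` → value = 79
So value = 79

Answer: 79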